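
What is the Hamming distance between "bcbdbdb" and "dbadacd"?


Comparing "bcbdbdb" and "dbadacd" position by position:
  Position 0: 'b' vs 'd' => differ
  Position 1: 'c' vs 'b' => differ
  Position 2: 'b' vs 'a' => differ
  Position 3: 'd' vs 'd' => same
  Position 4: 'b' vs 'a' => differ
  Position 5: 'd' vs 'c' => differ
  Position 6: 'b' vs 'd' => differ
Total differences (Hamming distance): 6

6


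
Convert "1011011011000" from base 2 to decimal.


Input: "1011011011000" in base 2
Positional expansion:
  Digit '1' (value 1) x 2^12 = 4096
  Digit '0' (value 0) x 2^11 = 0
  Digit '1' (value 1) x 2^10 = 1024
  Digit '1' (value 1) x 2^9 = 512
  Digit '0' (value 0) x 2^8 = 0
  Digit '1' (value 1) x 2^7 = 128
  Digit '1' (value 1) x 2^6 = 64
  Digit '0' (value 0) x 2^5 = 0
  Digit '1' (value 1) x 2^4 = 16
  Digit '1' (value 1) x 2^3 = 8
  Digit '0' (value 0) x 2^2 = 0
  Digit '0' (value 0) x 2^1 = 0
  Digit '0' (value 0) x 2^0 = 0
Sum = 5848

5848


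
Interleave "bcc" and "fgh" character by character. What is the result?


Interleaving "bcc" and "fgh":
  Position 0: 'b' from first, 'f' from second => "bf"
  Position 1: 'c' from first, 'g' from second => "cg"
  Position 2: 'c' from first, 'h' from second => "ch"
Result: bfcgch

bfcgch


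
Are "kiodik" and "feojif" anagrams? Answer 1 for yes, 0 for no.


Strings: "kiodik", "feojif"
Sorted first:  diikko
Sorted second: effijo
Differ at position 0: 'd' vs 'e' => not anagrams

0


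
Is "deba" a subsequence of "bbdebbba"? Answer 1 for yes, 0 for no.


Check if "deba" is a subsequence of "bbdebbba"
Greedy scan:
  Position 0 ('b'): no match needed
  Position 1 ('b'): no match needed
  Position 2 ('d'): matches sub[0] = 'd'
  Position 3 ('e'): matches sub[1] = 'e'
  Position 4 ('b'): matches sub[2] = 'b'
  Position 5 ('b'): no match needed
  Position 6 ('b'): no match needed
  Position 7 ('a'): matches sub[3] = 'a'
All 4 characters matched => is a subsequence

1


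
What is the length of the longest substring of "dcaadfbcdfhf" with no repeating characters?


Input: "dcaadfbcdfhf"
Sliding window (track last position of each char):
  Position 0 ('d'): window [0,0] length 1 -- new best
  Position 1 ('c'): window [0,1] length 2 -- new best
  Position 2 ('a'): window [0,2] length 3 -- new best
  Position 3 ('a'): repeat (last at 2), move window start to 3
  Position 3 ('a'): window [3,3] length 1
  Position 4 ('d'): window [3,4] length 2
  Position 5 ('f'): window [3,5] length 3
  Position 6 ('b'): window [3,6] length 4 -- new best
  Position 7 ('c'): window [3,7] length 5 -- new best
  Position 8 ('d'): repeat (last at 4), move window start to 5
  Position 8 ('d'): window [5,8] length 4
  Position 9 ('f'): repeat (last at 5), move window start to 6
  Position 9 ('f'): window [6,9] length 4
  Position 10 ('h'): window [6,10] length 5
  Position 11 ('f'): repeat (last at 9), move window start to 10
  Position 11 ('f'): window [10,11] length 2
Longest substring with no repeats: "adfbc" with length 5

5


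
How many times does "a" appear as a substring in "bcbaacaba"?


Searching for "a" in "bcbaacaba"
Scanning each position:
  Position 0: "b" => no
  Position 1: "c" => no
  Position 2: "b" => no
  Position 3: "a" => MATCH
  Position 4: "a" => MATCH
  Position 5: "c" => no
  Position 6: "a" => MATCH
  Position 7: "b" => no
  Position 8: "a" => MATCH
Total occurrences: 4

4


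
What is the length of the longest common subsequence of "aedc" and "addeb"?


LCS of "aedc" and "addeb"
DP table:
           a    d    d    e    b
      0    0    0    0    0    0
  a   0    1    1    1    1    1
  e   0    1    1    1    2    2
  d   0    1    2    2    2    2
  c   0    1    2    2    2    2
LCS length = dp[4][5] = 2

2


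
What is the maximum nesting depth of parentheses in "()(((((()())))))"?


Input: "()(((((()())))))"
Tracking depth:
  Position 0 '(': depth becomes 1
  Position 1 ')': depth becomes 0
  Position 2 '(': depth becomes 1
  Position 3 '(': depth becomes 2
  Position 4 '(': depth becomes 3
  Position 5 '(': depth becomes 4
  Position 6 '(': depth becomes 5
  Position 7 '(': depth becomes 6
  Position 8 ')': depth becomes 5
  Position 9 '(': depth becomes 6
  Position 10 ')': depth becomes 5
  Position 11 ')': depth becomes 4
  Position 12 ')': depth becomes 3
  Position 13 ')': depth becomes 2
  Position 14 ')': depth becomes 1
  Position 15 ')': depth becomes 0
Maximum depth reached: 6

6


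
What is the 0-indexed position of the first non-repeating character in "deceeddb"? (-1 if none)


Input: deceeddb
Character frequencies:
  'b': 1
  'c': 1
  'd': 3
  'e': 3
Scanning left to right for freq == 1:
  Position 0 ('d'): freq=3, skip
  Position 1 ('e'): freq=3, skip
  Position 2 ('c'): unique! => answer = 2

2


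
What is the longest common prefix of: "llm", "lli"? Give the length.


Words: llm, lli
  Position 0: all 'l' => match
  Position 1: all 'l' => match
  Position 2: ('m', 'i') => mismatch, stop
LCP = "ll" (length 2)

2


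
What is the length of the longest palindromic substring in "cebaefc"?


Input: "cebaefc"
Checking substrings for palindromes:
  No multi-char palindromic substrings found
Longest palindromic substring: "c" with length 1

1


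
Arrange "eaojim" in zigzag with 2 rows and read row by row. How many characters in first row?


Zigzag "eaojim" into 2 rows:
Placing characters:
  'e' => row 0
  'a' => row 1
  'o' => row 0
  'j' => row 1
  'i' => row 0
  'm' => row 1
Rows:
  Row 0: "eoi"
  Row 1: "ajm"
First row length: 3

3


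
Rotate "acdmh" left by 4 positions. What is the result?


Input: "acdmh", rotate left by 4
First 4 characters: "acdm"
Remaining characters: "h"
Concatenate remaining + first: "h" + "acdm" = "hacdm"

hacdm


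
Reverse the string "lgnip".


Input: lgnip
Reading characters right to left:
  Position 4: 'p'
  Position 3: 'i'
  Position 2: 'n'
  Position 1: 'g'
  Position 0: 'l'
Reversed: pingl

pingl


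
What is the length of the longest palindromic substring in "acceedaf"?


Input: "acceedaf"
Checking substrings for palindromes:
  [1:3] "cc" (len 2) => palindrome
  [3:5] "ee" (len 2) => palindrome
Longest palindromic substring: "cc" with length 2

2


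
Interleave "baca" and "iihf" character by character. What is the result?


Interleaving "baca" and "iihf":
  Position 0: 'b' from first, 'i' from second => "bi"
  Position 1: 'a' from first, 'i' from second => "ai"
  Position 2: 'c' from first, 'h' from second => "ch"
  Position 3: 'a' from first, 'f' from second => "af"
Result: biaichaf

biaichaf


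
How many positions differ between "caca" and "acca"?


Comparing "caca" and "acca" position by position:
  Position 0: 'c' vs 'a' => DIFFER
  Position 1: 'a' vs 'c' => DIFFER
  Position 2: 'c' vs 'c' => same
  Position 3: 'a' vs 'a' => same
Positions that differ: 2

2


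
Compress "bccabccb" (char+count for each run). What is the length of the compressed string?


Input: bccabccb
Runs:
  'b' x 1 => "b1"
  'c' x 2 => "c2"
  'a' x 1 => "a1"
  'b' x 1 => "b1"
  'c' x 2 => "c2"
  'b' x 1 => "b1"
Compressed: "b1c2a1b1c2b1"
Compressed length: 12

12


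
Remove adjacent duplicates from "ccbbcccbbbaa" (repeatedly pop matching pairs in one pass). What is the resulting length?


Input: ccbbcccbbbaa
Stack-based adjacent duplicate removal:
  Read 'c': push. Stack: c
  Read 'c': matches stack top 'c' => pop. Stack: (empty)
  Read 'b': push. Stack: b
  Read 'b': matches stack top 'b' => pop. Stack: (empty)
  Read 'c': push. Stack: c
  Read 'c': matches stack top 'c' => pop. Stack: (empty)
  Read 'c': push. Stack: c
  Read 'b': push. Stack: cb
  Read 'b': matches stack top 'b' => pop. Stack: c
  Read 'b': push. Stack: cb
  Read 'a': push. Stack: cba
  Read 'a': matches stack top 'a' => pop. Stack: cb
Final stack: "cb" (length 2)

2


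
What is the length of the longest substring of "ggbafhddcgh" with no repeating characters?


Input: "ggbafhddcgh"
Sliding window (track last position of each char):
  Position 0 ('g'): window [0,0] length 1 -- new best
  Position 1 ('g'): repeat (last at 0), move window start to 1
  Position 1 ('g'): window [1,1] length 1
  Position 2 ('b'): window [1,2] length 2 -- new best
  Position 3 ('a'): window [1,3] length 3 -- new best
  Position 4 ('f'): window [1,4] length 4 -- new best
  Position 5 ('h'): window [1,5] length 5 -- new best
  Position 6 ('d'): window [1,6] length 6 -- new best
  Position 7 ('d'): repeat (last at 6), move window start to 7
  Position 7 ('d'): window [7,7] length 1
  Position 8 ('c'): window [7,8] length 2
  Position 9 ('g'): window [7,9] length 3
  Position 10 ('h'): window [7,10] length 4
Longest substring with no repeats: "gbafhd" with length 6

6


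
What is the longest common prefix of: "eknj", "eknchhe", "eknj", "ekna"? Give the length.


Words: eknj, eknchhe, eknj, ekna
  Position 0: all 'e' => match
  Position 1: all 'k' => match
  Position 2: all 'n' => match
  Position 3: ('j', 'c', 'j', 'a') => mismatch, stop
LCP = "ekn" (length 3)

3


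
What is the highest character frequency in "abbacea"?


Input: abbacea
Character counts:
  'a': 3
  'b': 2
  'c': 1
  'e': 1
Maximum frequency: 3

3


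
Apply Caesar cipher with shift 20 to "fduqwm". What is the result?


Caesar cipher: shift "fduqwm" by 20
  'f' (pos 5) + 20 = pos 25 = 'z'
  'd' (pos 3) + 20 = pos 23 = 'x'
  'u' (pos 20) + 20 = pos 14 = 'o'
  'q' (pos 16) + 20 = pos 10 = 'k'
  'w' (pos 22) + 20 = pos 16 = 'q'
  'm' (pos 12) + 20 = pos 6 = 'g'
Result: zxokqg

zxokqg


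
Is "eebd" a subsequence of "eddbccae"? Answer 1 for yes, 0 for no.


Check if "eebd" is a subsequence of "eddbccae"
Greedy scan:
  Position 0 ('e'): matches sub[0] = 'e'
  Position 1 ('d'): no match needed
  Position 2 ('d'): no match needed
  Position 3 ('b'): no match needed
  Position 4 ('c'): no match needed
  Position 5 ('c'): no match needed
  Position 6 ('a'): no match needed
  Position 7 ('e'): matches sub[1] = 'e'
Only matched 2/4 characters => not a subsequence

0


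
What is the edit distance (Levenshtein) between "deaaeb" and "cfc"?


Computing edit distance: "deaaeb" -> "cfc"
DP table:
           c    f    c
      0    1    2    3
  d   1    1    2    3
  e   2    2    2    3
  a   3    3    3    3
  a   4    4    4    4
  e   5    5    5    5
  b   6    6    6    6
Edit distance = dp[6][3] = 6

6


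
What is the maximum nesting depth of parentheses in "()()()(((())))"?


Input: "()()()(((())))"
Tracking depth:
  Position 0 '(': depth becomes 1
  Position 1 ')': depth becomes 0
  Position 2 '(': depth becomes 1
  Position 3 ')': depth becomes 0
  Position 4 '(': depth becomes 1
  Position 5 ')': depth becomes 0
  Position 6 '(': depth becomes 1
  Position 7 '(': depth becomes 2
  Position 8 '(': depth becomes 3
  Position 9 '(': depth becomes 4
  Position 10 ')': depth becomes 3
  Position 11 ')': depth becomes 2
  Position 12 ')': depth becomes 1
  Position 13 ')': depth becomes 0
Maximum depth reached: 4

4


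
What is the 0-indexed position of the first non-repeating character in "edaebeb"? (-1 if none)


Input: edaebeb
Character frequencies:
  'a': 1
  'b': 2
  'd': 1
  'e': 3
Scanning left to right for freq == 1:
  Position 0 ('e'): freq=3, skip
  Position 1 ('d'): unique! => answer = 1

1


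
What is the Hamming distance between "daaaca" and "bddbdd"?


Comparing "daaaca" and "bddbdd" position by position:
  Position 0: 'd' vs 'b' => differ
  Position 1: 'a' vs 'd' => differ
  Position 2: 'a' vs 'd' => differ
  Position 3: 'a' vs 'b' => differ
  Position 4: 'c' vs 'd' => differ
  Position 5: 'a' vs 'd' => differ
Total differences (Hamming distance): 6

6


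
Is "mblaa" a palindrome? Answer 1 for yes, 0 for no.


Input: mblaa
Reversed: aalbm
  Compare pos 0 ('m') with pos 4 ('a'): MISMATCH
  Compare pos 1 ('b') with pos 3 ('a'): MISMATCH
Result: not a palindrome

0


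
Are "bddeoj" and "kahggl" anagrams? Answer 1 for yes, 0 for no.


Strings: "bddeoj", "kahggl"
Sorted first:  bddejo
Sorted second: agghkl
Differ at position 0: 'b' vs 'a' => not anagrams

0


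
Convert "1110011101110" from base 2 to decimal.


Input: "1110011101110" in base 2
Positional expansion:
  Digit '1' (value 1) x 2^12 = 4096
  Digit '1' (value 1) x 2^11 = 2048
  Digit '1' (value 1) x 2^10 = 1024
  Digit '0' (value 0) x 2^9 = 0
  Digit '0' (value 0) x 2^8 = 0
  Digit '1' (value 1) x 2^7 = 128
  Digit '1' (value 1) x 2^6 = 64
  Digit '1' (value 1) x 2^5 = 32
  Digit '0' (value 0) x 2^4 = 0
  Digit '1' (value 1) x 2^3 = 8
  Digit '1' (value 1) x 2^2 = 4
  Digit '1' (value 1) x 2^1 = 2
  Digit '0' (value 0) x 2^0 = 0
Sum = 7406

7406


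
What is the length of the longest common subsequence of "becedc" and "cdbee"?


LCS of "becedc" and "cdbee"
DP table:
           c    d    b    e    e
      0    0    0    0    0    0
  b   0    0    0    1    1    1
  e   0    0    0    1    2    2
  c   0    1    1    1    2    2
  e   0    1    1    1    2    3
  d   0    1    2    2    2    3
  c   0    1    2    2    2    3
LCS length = dp[6][5] = 3

3


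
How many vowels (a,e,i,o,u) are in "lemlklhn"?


Input: lemlklhn
Checking each character:
  'l' at position 0: consonant
  'e' at position 1: vowel (running total: 1)
  'm' at position 2: consonant
  'l' at position 3: consonant
  'k' at position 4: consonant
  'l' at position 5: consonant
  'h' at position 6: consonant
  'n' at position 7: consonant
Total vowels: 1

1


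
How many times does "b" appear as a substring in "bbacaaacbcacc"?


Searching for "b" in "bbacaaacbcacc"
Scanning each position:
  Position 0: "b" => MATCH
  Position 1: "b" => MATCH
  Position 2: "a" => no
  Position 3: "c" => no
  Position 4: "a" => no
  Position 5: "a" => no
  Position 6: "a" => no
  Position 7: "c" => no
  Position 8: "b" => MATCH
  Position 9: "c" => no
  Position 10: "a" => no
  Position 11: "c" => no
  Position 12: "c" => no
Total occurrences: 3

3


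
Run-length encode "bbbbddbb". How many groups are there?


Input: bbbbddbb
Scanning for consecutive runs:
  Group 1: 'b' x 4 (positions 0-3)
  Group 2: 'd' x 2 (positions 4-5)
  Group 3: 'b' x 2 (positions 6-7)
Total groups: 3

3


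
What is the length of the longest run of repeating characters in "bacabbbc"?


Input: "bacabbbc"
Scanning for longest run:
  Position 1 ('a'): new char, reset run to 1
  Position 2 ('c'): new char, reset run to 1
  Position 3 ('a'): new char, reset run to 1
  Position 4 ('b'): new char, reset run to 1
  Position 5 ('b'): continues run of 'b', length=2
  Position 6 ('b'): continues run of 'b', length=3
  Position 7 ('c'): new char, reset run to 1
Longest run: 'b' with length 3

3


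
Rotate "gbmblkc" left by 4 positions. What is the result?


Input: "gbmblkc", rotate left by 4
First 4 characters: "gbmb"
Remaining characters: "lkc"
Concatenate remaining + first: "lkc" + "gbmb" = "lkcgbmb"

lkcgbmb


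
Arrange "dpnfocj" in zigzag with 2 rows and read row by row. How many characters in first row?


Zigzag "dpnfocj" into 2 rows:
Placing characters:
  'd' => row 0
  'p' => row 1
  'n' => row 0
  'f' => row 1
  'o' => row 0
  'c' => row 1
  'j' => row 0
Rows:
  Row 0: "dnoj"
  Row 1: "pfc"
First row length: 4

4


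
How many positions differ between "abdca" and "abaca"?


Comparing "abdca" and "abaca" position by position:
  Position 0: 'a' vs 'a' => same
  Position 1: 'b' vs 'b' => same
  Position 2: 'd' vs 'a' => DIFFER
  Position 3: 'c' vs 'c' => same
  Position 4: 'a' vs 'a' => same
Positions that differ: 1

1


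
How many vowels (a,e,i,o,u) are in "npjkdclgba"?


Input: npjkdclgba
Checking each character:
  'n' at position 0: consonant
  'p' at position 1: consonant
  'j' at position 2: consonant
  'k' at position 3: consonant
  'd' at position 4: consonant
  'c' at position 5: consonant
  'l' at position 6: consonant
  'g' at position 7: consonant
  'b' at position 8: consonant
  'a' at position 9: vowel (running total: 1)
Total vowels: 1

1


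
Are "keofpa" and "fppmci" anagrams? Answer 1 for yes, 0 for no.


Strings: "keofpa", "fppmci"
Sorted first:  aefkop
Sorted second: cfimpp
Differ at position 0: 'a' vs 'c' => not anagrams

0


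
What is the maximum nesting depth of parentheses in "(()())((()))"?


Input: "(()())((()))"
Tracking depth:
  Position 0 '(': depth becomes 1
  Position 1 '(': depth becomes 2
  Position 2 ')': depth becomes 1
  Position 3 '(': depth becomes 2
  Position 4 ')': depth becomes 1
  Position 5 ')': depth becomes 0
  Position 6 '(': depth becomes 1
  Position 7 '(': depth becomes 2
  Position 8 '(': depth becomes 3
  Position 9 ')': depth becomes 2
  Position 10 ')': depth becomes 1
  Position 11 ')': depth becomes 0
Maximum depth reached: 3

3


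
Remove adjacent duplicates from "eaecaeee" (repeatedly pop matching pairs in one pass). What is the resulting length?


Input: eaecaeee
Stack-based adjacent duplicate removal:
  Read 'e': push. Stack: e
  Read 'a': push. Stack: ea
  Read 'e': push. Stack: eae
  Read 'c': push. Stack: eaec
  Read 'a': push. Stack: eaeca
  Read 'e': push. Stack: eaecae
  Read 'e': matches stack top 'e' => pop. Stack: eaeca
  Read 'e': push. Stack: eaecae
Final stack: "eaecae" (length 6)

6


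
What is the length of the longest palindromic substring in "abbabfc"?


Input: "abbabfc"
Checking substrings for palindromes:
  [0:4] "abba" (len 4) => palindrome
  [2:5] "bab" (len 3) => palindrome
  [1:3] "bb" (len 2) => palindrome
Longest palindromic substring: "abba" with length 4

4


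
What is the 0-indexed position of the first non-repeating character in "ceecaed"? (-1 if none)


Input: ceecaed
Character frequencies:
  'a': 1
  'c': 2
  'd': 1
  'e': 3
Scanning left to right for freq == 1:
  Position 0 ('c'): freq=2, skip
  Position 1 ('e'): freq=3, skip
  Position 2 ('e'): freq=3, skip
  Position 3 ('c'): freq=2, skip
  Position 4 ('a'): unique! => answer = 4

4


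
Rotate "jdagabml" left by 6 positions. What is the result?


Input: "jdagabml", rotate left by 6
First 6 characters: "jdagab"
Remaining characters: "ml"
Concatenate remaining + first: "ml" + "jdagab" = "mljdagab"

mljdagab


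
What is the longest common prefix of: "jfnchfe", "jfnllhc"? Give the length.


Words: jfnchfe, jfnllhc
  Position 0: all 'j' => match
  Position 1: all 'f' => match
  Position 2: all 'n' => match
  Position 3: ('c', 'l') => mismatch, stop
LCP = "jfn" (length 3)

3


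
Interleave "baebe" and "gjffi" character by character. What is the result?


Interleaving "baebe" and "gjffi":
  Position 0: 'b' from first, 'g' from second => "bg"
  Position 1: 'a' from first, 'j' from second => "aj"
  Position 2: 'e' from first, 'f' from second => "ef"
  Position 3: 'b' from first, 'f' from second => "bf"
  Position 4: 'e' from first, 'i' from second => "ei"
Result: bgajefbfei

bgajefbfei


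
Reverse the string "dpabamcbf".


Input: dpabamcbf
Reading characters right to left:
  Position 8: 'f'
  Position 7: 'b'
  Position 6: 'c'
  Position 5: 'm'
  Position 4: 'a'
  Position 3: 'b'
  Position 2: 'a'
  Position 1: 'p'
  Position 0: 'd'
Reversed: fbcmabapd

fbcmabapd


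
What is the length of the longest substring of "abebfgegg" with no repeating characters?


Input: "abebfgegg"
Sliding window (track last position of each char):
  Position 0 ('a'): window [0,0] length 1 -- new best
  Position 1 ('b'): window [0,1] length 2 -- new best
  Position 2 ('e'): window [0,2] length 3 -- new best
  Position 3 ('b'): repeat (last at 1), move window start to 2
  Position 3 ('b'): window [2,3] length 2
  Position 4 ('f'): window [2,4] length 3
  Position 5 ('g'): window [2,5] length 4 -- new best
  Position 6 ('e'): repeat (last at 2), move window start to 3
  Position 6 ('e'): window [3,6] length 4
  Position 7 ('g'): repeat (last at 5), move window start to 6
  Position 7 ('g'): window [6,7] length 2
  Position 8 ('g'): repeat (last at 7), move window start to 8
  Position 8 ('g'): window [8,8] length 1
Longest substring with no repeats: "ebfg" with length 4

4


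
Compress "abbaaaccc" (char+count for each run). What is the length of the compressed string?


Input: abbaaaccc
Runs:
  'a' x 1 => "a1"
  'b' x 2 => "b2"
  'a' x 3 => "a3"
  'c' x 3 => "c3"
Compressed: "a1b2a3c3"
Compressed length: 8

8


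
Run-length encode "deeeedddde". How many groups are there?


Input: deeeedddde
Scanning for consecutive runs:
  Group 1: 'd' x 1 (positions 0-0)
  Group 2: 'e' x 4 (positions 1-4)
  Group 3: 'd' x 4 (positions 5-8)
  Group 4: 'e' x 1 (positions 9-9)
Total groups: 4

4


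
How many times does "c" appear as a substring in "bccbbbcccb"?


Searching for "c" in "bccbbbcccb"
Scanning each position:
  Position 0: "b" => no
  Position 1: "c" => MATCH
  Position 2: "c" => MATCH
  Position 3: "b" => no
  Position 4: "b" => no
  Position 5: "b" => no
  Position 6: "c" => MATCH
  Position 7: "c" => MATCH
  Position 8: "c" => MATCH
  Position 9: "b" => no
Total occurrences: 5

5


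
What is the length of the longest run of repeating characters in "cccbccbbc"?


Input: "cccbccbbc"
Scanning for longest run:
  Position 1 ('c'): continues run of 'c', length=2
  Position 2 ('c'): continues run of 'c', length=3
  Position 3 ('b'): new char, reset run to 1
  Position 4 ('c'): new char, reset run to 1
  Position 5 ('c'): continues run of 'c', length=2
  Position 6 ('b'): new char, reset run to 1
  Position 7 ('b'): continues run of 'b', length=2
  Position 8 ('c'): new char, reset run to 1
Longest run: 'c' with length 3

3


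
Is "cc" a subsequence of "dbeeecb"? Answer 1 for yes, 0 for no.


Check if "cc" is a subsequence of "dbeeecb"
Greedy scan:
  Position 0 ('d'): no match needed
  Position 1 ('b'): no match needed
  Position 2 ('e'): no match needed
  Position 3 ('e'): no match needed
  Position 4 ('e'): no match needed
  Position 5 ('c'): matches sub[0] = 'c'
  Position 6 ('b'): no match needed
Only matched 1/2 characters => not a subsequence

0


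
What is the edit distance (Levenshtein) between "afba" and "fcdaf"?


Computing edit distance: "afba" -> "fcdaf"
DP table:
           f    c    d    a    f
      0    1    2    3    4    5
  a   1    1    2    3    3    4
  f   2    1    2    3    4    3
  b   3    2    2    3    4    4
  a   4    3    3    3    3    4
Edit distance = dp[4][5] = 4

4


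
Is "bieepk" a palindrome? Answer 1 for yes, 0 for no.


Input: bieepk
Reversed: kpeeib
  Compare pos 0 ('b') with pos 5 ('k'): MISMATCH
  Compare pos 1 ('i') with pos 4 ('p'): MISMATCH
  Compare pos 2 ('e') with pos 3 ('e'): match
Result: not a palindrome

0


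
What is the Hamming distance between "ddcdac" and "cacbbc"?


Comparing "ddcdac" and "cacbbc" position by position:
  Position 0: 'd' vs 'c' => differ
  Position 1: 'd' vs 'a' => differ
  Position 2: 'c' vs 'c' => same
  Position 3: 'd' vs 'b' => differ
  Position 4: 'a' vs 'b' => differ
  Position 5: 'c' vs 'c' => same
Total differences (Hamming distance): 4

4


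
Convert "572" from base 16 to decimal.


Input: "572" in base 16
Positional expansion:
  Digit '5' (value 5) x 16^2 = 1280
  Digit '7' (value 7) x 16^1 = 112
  Digit '2' (value 2) x 16^0 = 2
Sum = 1394

1394


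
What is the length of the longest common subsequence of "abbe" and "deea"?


LCS of "abbe" and "deea"
DP table:
           d    e    e    a
      0    0    0    0    0
  a   0    0    0    0    1
  b   0    0    0    0    1
  b   0    0    0    0    1
  e   0    0    1    1    1
LCS length = dp[4][4] = 1

1


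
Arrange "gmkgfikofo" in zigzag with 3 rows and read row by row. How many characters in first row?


Zigzag "gmkgfikofo" into 3 rows:
Placing characters:
  'g' => row 0
  'm' => row 1
  'k' => row 2
  'g' => row 1
  'f' => row 0
  'i' => row 1
  'k' => row 2
  'o' => row 1
  'f' => row 0
  'o' => row 1
Rows:
  Row 0: "gff"
  Row 1: "mgioo"
  Row 2: "kk"
First row length: 3

3


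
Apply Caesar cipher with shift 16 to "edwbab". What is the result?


Caesar cipher: shift "edwbab" by 16
  'e' (pos 4) + 16 = pos 20 = 'u'
  'd' (pos 3) + 16 = pos 19 = 't'
  'w' (pos 22) + 16 = pos 12 = 'm'
  'b' (pos 1) + 16 = pos 17 = 'r'
  'a' (pos 0) + 16 = pos 16 = 'q'
  'b' (pos 1) + 16 = pos 17 = 'r'
Result: utmrqr

utmrqr


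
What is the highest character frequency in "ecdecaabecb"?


Input: ecdecaabecb
Character counts:
  'a': 2
  'b': 2
  'c': 3
  'd': 1
  'e': 3
Maximum frequency: 3

3


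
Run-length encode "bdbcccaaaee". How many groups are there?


Input: bdbcccaaaee
Scanning for consecutive runs:
  Group 1: 'b' x 1 (positions 0-0)
  Group 2: 'd' x 1 (positions 1-1)
  Group 3: 'b' x 1 (positions 2-2)
  Group 4: 'c' x 3 (positions 3-5)
  Group 5: 'a' x 3 (positions 6-8)
  Group 6: 'e' x 2 (positions 9-10)
Total groups: 6

6


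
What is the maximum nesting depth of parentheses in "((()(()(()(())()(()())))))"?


Input: "((()(()(()(())()(()())))))"
Tracking depth:
  Position 0 '(': depth becomes 1
  Position 1 '(': depth becomes 2
  Position 2 '(': depth becomes 3
  Position 3 ')': depth becomes 2
  Position 4 '(': depth becomes 3
  Position 5 '(': depth becomes 4
  Position 6 ')': depth becomes 3
  Position 7 '(': depth becomes 4
  Position 8 '(': depth becomes 5
  Position 9 ')': depth becomes 4
  Position 10 '(': depth becomes 5
  Position 11 '(': depth becomes 6
  Position 12 ')': depth becomes 5
  Position 13 ')': depth becomes 4
  Position 14 '(': depth becomes 5
  Position 15 ')': depth becomes 4
  Position 16 '(': depth becomes 5
  Position 17 '(': depth becomes 6
  Position 18 ')': depth becomes 5
  Position 19 '(': depth becomes 6
  Position 20 ')': depth becomes 5
  Position 21 ')': depth becomes 4
  Position 22 ')': depth becomes 3
  Position 23 ')': depth becomes 2
  Position 24 ')': depth becomes 1
  Position 25 ')': depth becomes 0
Maximum depth reached: 6

6


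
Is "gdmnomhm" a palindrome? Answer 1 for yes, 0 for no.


Input: gdmnomhm
Reversed: mhmonmdg
  Compare pos 0 ('g') with pos 7 ('m'): MISMATCH
  Compare pos 1 ('d') with pos 6 ('h'): MISMATCH
  Compare pos 2 ('m') with pos 5 ('m'): match
  Compare pos 3 ('n') with pos 4 ('o'): MISMATCH
Result: not a palindrome

0


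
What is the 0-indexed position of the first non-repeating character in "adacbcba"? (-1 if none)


Input: adacbcba
Character frequencies:
  'a': 3
  'b': 2
  'c': 2
  'd': 1
Scanning left to right for freq == 1:
  Position 0 ('a'): freq=3, skip
  Position 1 ('d'): unique! => answer = 1

1


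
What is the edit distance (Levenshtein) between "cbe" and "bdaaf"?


Computing edit distance: "cbe" -> "bdaaf"
DP table:
           b    d    a    a    f
      0    1    2    3    4    5
  c   1    1    2    3    4    5
  b   2    1    2    3    4    5
  e   3    2    2    3    4    5
Edit distance = dp[3][5] = 5

5


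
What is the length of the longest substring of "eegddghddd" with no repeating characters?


Input: "eegddghddd"
Sliding window (track last position of each char):
  Position 0 ('e'): window [0,0] length 1 -- new best
  Position 1 ('e'): repeat (last at 0), move window start to 1
  Position 1 ('e'): window [1,1] length 1
  Position 2 ('g'): window [1,2] length 2 -- new best
  Position 3 ('d'): window [1,3] length 3 -- new best
  Position 4 ('d'): repeat (last at 3), move window start to 4
  Position 4 ('d'): window [4,4] length 1
  Position 5 ('g'): window [4,5] length 2
  Position 6 ('h'): window [4,6] length 3
  Position 7 ('d'): repeat (last at 4), move window start to 5
  Position 7 ('d'): window [5,7] length 3
  Position 8 ('d'): repeat (last at 7), move window start to 8
  Position 8 ('d'): window [8,8] length 1
  Position 9 ('d'): repeat (last at 8), move window start to 9
  Position 9 ('d'): window [9,9] length 1
Longest substring with no repeats: "egd" with length 3

3


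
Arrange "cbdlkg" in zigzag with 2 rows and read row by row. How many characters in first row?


Zigzag "cbdlkg" into 2 rows:
Placing characters:
  'c' => row 0
  'b' => row 1
  'd' => row 0
  'l' => row 1
  'k' => row 0
  'g' => row 1
Rows:
  Row 0: "cdk"
  Row 1: "blg"
First row length: 3

3


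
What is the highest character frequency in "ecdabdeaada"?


Input: ecdabdeaada
Character counts:
  'a': 4
  'b': 1
  'c': 1
  'd': 3
  'e': 2
Maximum frequency: 4

4


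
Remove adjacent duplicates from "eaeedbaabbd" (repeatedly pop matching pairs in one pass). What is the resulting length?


Input: eaeedbaabbd
Stack-based adjacent duplicate removal:
  Read 'e': push. Stack: e
  Read 'a': push. Stack: ea
  Read 'e': push. Stack: eae
  Read 'e': matches stack top 'e' => pop. Stack: ea
  Read 'd': push. Stack: ead
  Read 'b': push. Stack: eadb
  Read 'a': push. Stack: eadba
  Read 'a': matches stack top 'a' => pop. Stack: eadb
  Read 'b': matches stack top 'b' => pop. Stack: ead
  Read 'b': push. Stack: eadb
  Read 'd': push. Stack: eadbd
Final stack: "eadbd" (length 5)

5


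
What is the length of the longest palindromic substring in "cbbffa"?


Input: "cbbffa"
Checking substrings for palindromes:
  [1:3] "bb" (len 2) => palindrome
  [3:5] "ff" (len 2) => palindrome
Longest palindromic substring: "bb" with length 2

2


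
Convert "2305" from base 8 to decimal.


Input: "2305" in base 8
Positional expansion:
  Digit '2' (value 2) x 8^3 = 1024
  Digit '3' (value 3) x 8^2 = 192
  Digit '0' (value 0) x 8^1 = 0
  Digit '5' (value 5) x 8^0 = 5
Sum = 1221

1221


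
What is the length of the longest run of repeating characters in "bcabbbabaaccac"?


Input: "bcabbbabaaccac"
Scanning for longest run:
  Position 1 ('c'): new char, reset run to 1
  Position 2 ('a'): new char, reset run to 1
  Position 3 ('b'): new char, reset run to 1
  Position 4 ('b'): continues run of 'b', length=2
  Position 5 ('b'): continues run of 'b', length=3
  Position 6 ('a'): new char, reset run to 1
  Position 7 ('b'): new char, reset run to 1
  Position 8 ('a'): new char, reset run to 1
  Position 9 ('a'): continues run of 'a', length=2
  Position 10 ('c'): new char, reset run to 1
  Position 11 ('c'): continues run of 'c', length=2
  Position 12 ('a'): new char, reset run to 1
  Position 13 ('c'): new char, reset run to 1
Longest run: 'b' with length 3

3


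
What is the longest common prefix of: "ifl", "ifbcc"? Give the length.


Words: ifl, ifbcc
  Position 0: all 'i' => match
  Position 1: all 'f' => match
  Position 2: ('l', 'b') => mismatch, stop
LCP = "if" (length 2)

2


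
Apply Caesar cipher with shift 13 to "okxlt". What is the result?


Caesar cipher: shift "okxlt" by 13
  'o' (pos 14) + 13 = pos 1 = 'b'
  'k' (pos 10) + 13 = pos 23 = 'x'
  'x' (pos 23) + 13 = pos 10 = 'k'
  'l' (pos 11) + 13 = pos 24 = 'y'
  't' (pos 19) + 13 = pos 6 = 'g'
Result: bxkyg

bxkyg


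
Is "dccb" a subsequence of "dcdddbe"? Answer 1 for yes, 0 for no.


Check if "dccb" is a subsequence of "dcdddbe"
Greedy scan:
  Position 0 ('d'): matches sub[0] = 'd'
  Position 1 ('c'): matches sub[1] = 'c'
  Position 2 ('d'): no match needed
  Position 3 ('d'): no match needed
  Position 4 ('d'): no match needed
  Position 5 ('b'): no match needed
  Position 6 ('e'): no match needed
Only matched 2/4 characters => not a subsequence

0


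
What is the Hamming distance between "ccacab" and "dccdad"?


Comparing "ccacab" and "dccdad" position by position:
  Position 0: 'c' vs 'd' => differ
  Position 1: 'c' vs 'c' => same
  Position 2: 'a' vs 'c' => differ
  Position 3: 'c' vs 'd' => differ
  Position 4: 'a' vs 'a' => same
  Position 5: 'b' vs 'd' => differ
Total differences (Hamming distance): 4

4


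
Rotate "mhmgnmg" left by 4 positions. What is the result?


Input: "mhmgnmg", rotate left by 4
First 4 characters: "mhmg"
Remaining characters: "nmg"
Concatenate remaining + first: "nmg" + "mhmg" = "nmgmhmg"

nmgmhmg


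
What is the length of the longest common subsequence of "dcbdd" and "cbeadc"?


LCS of "dcbdd" and "cbeadc"
DP table:
           c    b    e    a    d    c
      0    0    0    0    0    0    0
  d   0    0    0    0    0    1    1
  c   0    1    1    1    1    1    2
  b   0    1    2    2    2    2    2
  d   0    1    2    2    2    3    3
  d   0    1    2    2    2    3    3
LCS length = dp[5][6] = 3

3


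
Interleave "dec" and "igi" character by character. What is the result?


Interleaving "dec" and "igi":
  Position 0: 'd' from first, 'i' from second => "di"
  Position 1: 'e' from first, 'g' from second => "eg"
  Position 2: 'c' from first, 'i' from second => "ci"
Result: diegci

diegci


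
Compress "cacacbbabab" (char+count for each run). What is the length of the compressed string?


Input: cacacbbabab
Runs:
  'c' x 1 => "c1"
  'a' x 1 => "a1"
  'c' x 1 => "c1"
  'a' x 1 => "a1"
  'c' x 1 => "c1"
  'b' x 2 => "b2"
  'a' x 1 => "a1"
  'b' x 1 => "b1"
  'a' x 1 => "a1"
  'b' x 1 => "b1"
Compressed: "c1a1c1a1c1b2a1b1a1b1"
Compressed length: 20

20


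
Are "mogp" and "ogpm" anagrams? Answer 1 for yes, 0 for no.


Strings: "mogp", "ogpm"
Sorted first:  gmop
Sorted second: gmop
Sorted forms match => anagrams

1


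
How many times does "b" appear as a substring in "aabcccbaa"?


Searching for "b" in "aabcccbaa"
Scanning each position:
  Position 0: "a" => no
  Position 1: "a" => no
  Position 2: "b" => MATCH
  Position 3: "c" => no
  Position 4: "c" => no
  Position 5: "c" => no
  Position 6: "b" => MATCH
  Position 7: "a" => no
  Position 8: "a" => no
Total occurrences: 2

2


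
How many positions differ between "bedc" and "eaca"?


Comparing "bedc" and "eaca" position by position:
  Position 0: 'b' vs 'e' => DIFFER
  Position 1: 'e' vs 'a' => DIFFER
  Position 2: 'd' vs 'c' => DIFFER
  Position 3: 'c' vs 'a' => DIFFER
Positions that differ: 4

4


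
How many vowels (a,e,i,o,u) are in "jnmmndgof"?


Input: jnmmndgof
Checking each character:
  'j' at position 0: consonant
  'n' at position 1: consonant
  'm' at position 2: consonant
  'm' at position 3: consonant
  'n' at position 4: consonant
  'd' at position 5: consonant
  'g' at position 6: consonant
  'o' at position 7: vowel (running total: 1)
  'f' at position 8: consonant
Total vowels: 1

1


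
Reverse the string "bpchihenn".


Input: bpchihenn
Reading characters right to left:
  Position 8: 'n'
  Position 7: 'n'
  Position 6: 'e'
  Position 5: 'h'
  Position 4: 'i'
  Position 3: 'h'
  Position 2: 'c'
  Position 1: 'p'
  Position 0: 'b'
Reversed: nnehihcpb

nnehihcpb


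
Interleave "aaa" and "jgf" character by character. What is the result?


Interleaving "aaa" and "jgf":
  Position 0: 'a' from first, 'j' from second => "aj"
  Position 1: 'a' from first, 'g' from second => "ag"
  Position 2: 'a' from first, 'f' from second => "af"
Result: ajagaf

ajagaf


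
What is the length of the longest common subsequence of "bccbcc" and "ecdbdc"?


LCS of "bccbcc" and "ecdbdc"
DP table:
           e    c    d    b    d    c
      0    0    0    0    0    0    0
  b   0    0    0    0    1    1    1
  c   0    0    1    1    1    1    2
  c   0    0    1    1    1    1    2
  b   0    0    1    1    2    2    2
  c   0    0    1    1    2    2    3
  c   0    0    1    1    2    2    3
LCS length = dp[6][6] = 3

3


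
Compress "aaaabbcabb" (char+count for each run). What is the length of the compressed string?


Input: aaaabbcabb
Runs:
  'a' x 4 => "a4"
  'b' x 2 => "b2"
  'c' x 1 => "c1"
  'a' x 1 => "a1"
  'b' x 2 => "b2"
Compressed: "a4b2c1a1b2"
Compressed length: 10

10


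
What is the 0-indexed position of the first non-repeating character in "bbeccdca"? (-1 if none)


Input: bbeccdca
Character frequencies:
  'a': 1
  'b': 2
  'c': 3
  'd': 1
  'e': 1
Scanning left to right for freq == 1:
  Position 0 ('b'): freq=2, skip
  Position 1 ('b'): freq=2, skip
  Position 2 ('e'): unique! => answer = 2

2


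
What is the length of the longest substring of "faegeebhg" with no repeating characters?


Input: "faegeebhg"
Sliding window (track last position of each char):
  Position 0 ('f'): window [0,0] length 1 -- new best
  Position 1 ('a'): window [0,1] length 2 -- new best
  Position 2 ('e'): window [0,2] length 3 -- new best
  Position 3 ('g'): window [0,3] length 4 -- new best
  Position 4 ('e'): repeat (last at 2), move window start to 3
  Position 4 ('e'): window [3,4] length 2
  Position 5 ('e'): repeat (last at 4), move window start to 5
  Position 5 ('e'): window [5,5] length 1
  Position 6 ('b'): window [5,6] length 2
  Position 7 ('h'): window [5,7] length 3
  Position 8 ('g'): window [5,8] length 4
Longest substring with no repeats: "faeg" with length 4

4


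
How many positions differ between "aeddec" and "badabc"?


Comparing "aeddec" and "badabc" position by position:
  Position 0: 'a' vs 'b' => DIFFER
  Position 1: 'e' vs 'a' => DIFFER
  Position 2: 'd' vs 'd' => same
  Position 3: 'd' vs 'a' => DIFFER
  Position 4: 'e' vs 'b' => DIFFER
  Position 5: 'c' vs 'c' => same
Positions that differ: 4

4


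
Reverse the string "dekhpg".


Input: dekhpg
Reading characters right to left:
  Position 5: 'g'
  Position 4: 'p'
  Position 3: 'h'
  Position 2: 'k'
  Position 1: 'e'
  Position 0: 'd'
Reversed: gphked

gphked


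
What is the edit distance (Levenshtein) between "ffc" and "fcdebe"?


Computing edit distance: "ffc" -> "fcdebe"
DP table:
           f    c    d    e    b    e
      0    1    2    3    4    5    6
  f   1    0    1    2    3    4    5
  f   2    1    1    2    3    4    5
  c   3    2    1    2    3    4    5
Edit distance = dp[3][6] = 5

5


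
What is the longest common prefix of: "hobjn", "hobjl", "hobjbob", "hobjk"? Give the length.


Words: hobjn, hobjl, hobjbob, hobjk
  Position 0: all 'h' => match
  Position 1: all 'o' => match
  Position 2: all 'b' => match
  Position 3: all 'j' => match
  Position 4: ('n', 'l', 'b', 'k') => mismatch, stop
LCP = "hobj" (length 4)

4


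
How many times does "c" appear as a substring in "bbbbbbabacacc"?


Searching for "c" in "bbbbbbabacacc"
Scanning each position:
  Position 0: "b" => no
  Position 1: "b" => no
  Position 2: "b" => no
  Position 3: "b" => no
  Position 4: "b" => no
  Position 5: "b" => no
  Position 6: "a" => no
  Position 7: "b" => no
  Position 8: "a" => no
  Position 9: "c" => MATCH
  Position 10: "a" => no
  Position 11: "c" => MATCH
  Position 12: "c" => MATCH
Total occurrences: 3

3


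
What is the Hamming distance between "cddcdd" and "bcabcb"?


Comparing "cddcdd" and "bcabcb" position by position:
  Position 0: 'c' vs 'b' => differ
  Position 1: 'd' vs 'c' => differ
  Position 2: 'd' vs 'a' => differ
  Position 3: 'c' vs 'b' => differ
  Position 4: 'd' vs 'c' => differ
  Position 5: 'd' vs 'b' => differ
Total differences (Hamming distance): 6

6


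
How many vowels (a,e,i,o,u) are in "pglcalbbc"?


Input: pglcalbbc
Checking each character:
  'p' at position 0: consonant
  'g' at position 1: consonant
  'l' at position 2: consonant
  'c' at position 3: consonant
  'a' at position 4: vowel (running total: 1)
  'l' at position 5: consonant
  'b' at position 6: consonant
  'b' at position 7: consonant
  'c' at position 8: consonant
Total vowels: 1

1


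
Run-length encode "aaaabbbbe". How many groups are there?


Input: aaaabbbbe
Scanning for consecutive runs:
  Group 1: 'a' x 4 (positions 0-3)
  Group 2: 'b' x 4 (positions 4-7)
  Group 3: 'e' x 1 (positions 8-8)
Total groups: 3

3


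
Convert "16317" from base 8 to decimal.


Input: "16317" in base 8
Positional expansion:
  Digit '1' (value 1) x 8^4 = 4096
  Digit '6' (value 6) x 8^3 = 3072
  Digit '3' (value 3) x 8^2 = 192
  Digit '1' (value 1) x 8^1 = 8
  Digit '7' (value 7) x 8^0 = 7
Sum = 7375

7375


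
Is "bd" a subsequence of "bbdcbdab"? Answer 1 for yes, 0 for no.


Check if "bd" is a subsequence of "bbdcbdab"
Greedy scan:
  Position 0 ('b'): matches sub[0] = 'b'
  Position 1 ('b'): no match needed
  Position 2 ('d'): matches sub[1] = 'd'
  Position 3 ('c'): no match needed
  Position 4 ('b'): no match needed
  Position 5 ('d'): no match needed
  Position 6 ('a'): no match needed
  Position 7 ('b'): no match needed
All 2 characters matched => is a subsequence

1
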